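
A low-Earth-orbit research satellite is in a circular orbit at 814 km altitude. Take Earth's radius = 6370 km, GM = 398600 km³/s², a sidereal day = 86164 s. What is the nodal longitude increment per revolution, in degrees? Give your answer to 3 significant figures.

25.3°

Semi-major axis a = 6370 + 814 = 7184 km. Period T = 2π√(a³/μ) = 2π√(7184³/398600) = 6059.8 s = 101.00 min.
During one orbit Earth rotates (6059.8 / 86164) × 360° = 25.32°.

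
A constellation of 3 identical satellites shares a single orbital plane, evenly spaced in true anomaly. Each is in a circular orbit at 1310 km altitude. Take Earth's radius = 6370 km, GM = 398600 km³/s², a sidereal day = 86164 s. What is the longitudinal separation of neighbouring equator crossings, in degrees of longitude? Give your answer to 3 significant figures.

9.33°

Semi-major axis a = 6370 + 1310 = 7680 km. Period T = 2π√(a³/μ) = 2π√(7680³/398600) = 6698.1 s = 111.64 min.
Single-satellite node shift = (6698.1/86164) × 360° = 27.99°.
With 3 satellites evenly phased, successive equator crossings are 27.99/3 = 9.328° apart.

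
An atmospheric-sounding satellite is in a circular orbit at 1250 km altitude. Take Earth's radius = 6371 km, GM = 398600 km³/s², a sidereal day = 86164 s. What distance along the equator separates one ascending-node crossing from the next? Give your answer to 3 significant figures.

3080 km

Semi-major axis a = 6371 + 1250 = 7621 km. Period T = 2π√(a³/μ) = 2π√(7621³/398600) = 6621.1 s = 110.35 min.
During one orbit Earth rotates (6621.1 / 86164) × 360° = 27.66°.
At the equator that is 27.66° × (2π·6371/360) km/° = 27.66 × 111.2 = 3076 km.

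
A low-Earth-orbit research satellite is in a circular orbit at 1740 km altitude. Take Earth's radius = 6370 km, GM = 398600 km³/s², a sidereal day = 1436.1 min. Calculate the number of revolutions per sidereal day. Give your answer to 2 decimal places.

11.85

Semi-major axis a = 6370 + 1740 = 8110 km. Period T = 2π√(a³/μ) = 2π√(8110³/398600) = 7268.5 s = 121.14 min.
Orbits per sidereal day = 86166 / 7268.5 = 11.855.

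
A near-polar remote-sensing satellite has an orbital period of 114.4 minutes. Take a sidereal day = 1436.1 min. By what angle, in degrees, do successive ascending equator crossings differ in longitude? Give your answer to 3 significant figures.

28.7°

T = 114.4 min = 6864.0 s.
During one orbit Earth rotates (6864.0 / 86166) × 360° = 28.68°.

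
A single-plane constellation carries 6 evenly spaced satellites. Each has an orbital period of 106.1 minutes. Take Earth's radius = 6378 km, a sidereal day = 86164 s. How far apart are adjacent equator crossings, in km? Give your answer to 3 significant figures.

T = 106.1 min = 6366.0 s.
Single-satellite node shift = (6366.0/86164) × 360° = 26.60°.
With 6 satellites evenly phased, successive equator crossings are 26.60/6 = 4.433° apart.
That is 4.433 × 111.3 = 493 km at the equator.

493 km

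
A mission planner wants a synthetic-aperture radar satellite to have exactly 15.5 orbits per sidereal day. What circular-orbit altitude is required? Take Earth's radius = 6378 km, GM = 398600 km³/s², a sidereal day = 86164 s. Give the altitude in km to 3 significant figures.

Required period T = 86164 / 15.5 = 5559.0 s.
From T = 2π√(a³/μ): a = (μ T²/4π²)^(1/3) = (398600 × 5559.0² / 4π²)^(1/3) = 6782 km.
Altitude h = a − R = 6782 − 6378 = 404 km.

404 km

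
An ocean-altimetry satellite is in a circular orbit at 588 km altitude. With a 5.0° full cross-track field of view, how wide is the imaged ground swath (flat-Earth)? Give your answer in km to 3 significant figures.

51.3 km

Half-angle = 5.0°/2 = 2.5°.
Swath width ≈ 2h·tan(θ/2) = 2 × 588 × tan(2.5°) = 51.3 km.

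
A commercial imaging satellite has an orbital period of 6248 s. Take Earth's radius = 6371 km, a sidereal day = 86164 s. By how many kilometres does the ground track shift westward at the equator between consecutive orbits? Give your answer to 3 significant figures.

2900 km

During one orbit Earth rotates (6248.0 / 86164) × 360° = 26.10°.
At the equator that is 26.10° × (2π·6371/360) km/° = 26.10 × 111.2 = 2903 km.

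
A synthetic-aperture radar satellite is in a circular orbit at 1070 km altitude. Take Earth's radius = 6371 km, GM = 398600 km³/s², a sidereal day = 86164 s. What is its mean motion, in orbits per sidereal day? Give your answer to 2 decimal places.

Semi-major axis a = 6371 + 1070 = 7441 km. Period T = 2π√(a³/μ) = 2π√(7441³/398600) = 6387.9 s = 106.47 min.
Orbits per sidereal day = 86164 / 6387.9 = 13.489.

13.49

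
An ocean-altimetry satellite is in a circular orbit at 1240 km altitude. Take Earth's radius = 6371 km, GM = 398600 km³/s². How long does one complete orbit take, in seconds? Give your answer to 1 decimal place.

6608.1 seconds

Semi-major axis a = 6371 + 1240 = 7611 km. Period T = 2π√(a³/μ) = 2π√(7611³/398600) = 6608.1 s = 110.13 min.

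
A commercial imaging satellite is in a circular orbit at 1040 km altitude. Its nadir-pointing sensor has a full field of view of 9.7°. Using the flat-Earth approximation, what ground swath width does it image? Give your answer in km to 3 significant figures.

Half-angle = 9.7°/2 = 4.85°.
Swath width ≈ 2h·tan(θ/2) = 2 × 1040 × tan(4.85°) = 176.5 km.

176 km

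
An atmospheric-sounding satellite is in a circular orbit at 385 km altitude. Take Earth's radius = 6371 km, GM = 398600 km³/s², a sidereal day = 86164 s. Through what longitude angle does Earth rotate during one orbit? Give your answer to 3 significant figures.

23.1°

Semi-major axis a = 6371 + 385 = 6756 km. Period T = 2π√(a³/μ) = 2π√(6756³/398600) = 5526.4 s = 92.11 min.
During one orbit Earth rotates (5526.4 / 86164) × 360° = 23.09°.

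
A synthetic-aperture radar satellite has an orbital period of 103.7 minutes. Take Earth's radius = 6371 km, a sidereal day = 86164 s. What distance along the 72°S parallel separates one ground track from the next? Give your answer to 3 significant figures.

893 km

T = 103.7 min = 6222.0 s.
Node shift per orbit = (6222.0/86164) × 360° = 26.00°.
Equatorial spacing = 26.00 × 111.2 km/° = 2891 km.
At 72° latitude, spacing = 2891 × cos(72°) = 893 km.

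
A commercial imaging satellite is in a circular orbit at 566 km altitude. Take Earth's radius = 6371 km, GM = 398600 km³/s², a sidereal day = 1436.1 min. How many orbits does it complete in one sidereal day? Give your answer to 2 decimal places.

Semi-major axis a = 6371 + 566 = 6937 km. Period T = 2π√(a³/μ) = 2π√(6937³/398600) = 5750.0 s = 95.83 min.
Orbits per sidereal day = 86166 / 5750.0 = 14.985.

14.99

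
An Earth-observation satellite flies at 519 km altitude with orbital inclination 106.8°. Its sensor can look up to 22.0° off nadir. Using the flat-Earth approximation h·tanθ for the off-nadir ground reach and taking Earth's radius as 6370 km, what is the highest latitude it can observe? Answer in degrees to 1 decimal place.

75.1°

Retrograde orbit: the ground track reaches ±(180° − i) = ±(180 − 106.8) = ±73.2°.
Sensor half-swath on the ground ≈ 519·tan(22.0°) = 210 km = 1.89° of latitude.
Maximum observable latitude ≈ 73.2 + 1.89 = 75.1°.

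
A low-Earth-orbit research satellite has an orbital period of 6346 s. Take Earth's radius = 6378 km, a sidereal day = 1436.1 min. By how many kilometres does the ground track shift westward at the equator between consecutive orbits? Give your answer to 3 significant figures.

During one orbit Earth rotates (6346.0 / 86166) × 360° = 26.51°.
At the equator that is 26.51° × (2π·6378/360) km/° = 26.51 × 111.3 = 2951 km.

2950 km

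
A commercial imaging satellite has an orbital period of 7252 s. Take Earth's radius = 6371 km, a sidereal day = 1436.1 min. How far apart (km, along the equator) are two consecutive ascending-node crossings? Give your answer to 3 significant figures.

3370 km

During one orbit Earth rotates (7252.0 / 86166) × 360° = 30.30°.
At the equator that is 30.30° × (2π·6371/360) km/° = 30.30 × 111.2 = 3369 km.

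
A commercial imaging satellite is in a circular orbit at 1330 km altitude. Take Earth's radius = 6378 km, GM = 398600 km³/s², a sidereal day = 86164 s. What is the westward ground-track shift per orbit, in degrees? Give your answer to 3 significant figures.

Semi-major axis a = 6378 + 1330 = 7708 km. Period T = 2π√(a³/μ) = 2π√(7708³/398600) = 6734.8 s = 112.25 min.
During one orbit Earth rotates (6734.8 / 86164) × 360° = 28.14°.

28.1°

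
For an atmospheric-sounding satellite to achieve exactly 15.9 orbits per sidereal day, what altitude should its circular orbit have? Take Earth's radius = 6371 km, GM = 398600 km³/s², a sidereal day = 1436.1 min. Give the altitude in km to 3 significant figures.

Required period T = 86166 / 15.9 = 5419.2 s.
From T = 2π√(a³/μ): a = (μ T²/4π²)^(1/3) = (398600 × 5419.2² / 4π²)^(1/3) = 6668 km.
Altitude h = a − R = 6668 − 6371 = 297 km.

297 km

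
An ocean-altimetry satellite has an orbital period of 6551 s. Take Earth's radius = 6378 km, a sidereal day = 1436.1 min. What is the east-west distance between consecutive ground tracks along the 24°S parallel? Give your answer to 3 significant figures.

Node shift per orbit = (6551.0/86166) × 360° = 27.37°.
Equatorial spacing = 27.37 × 111.3 km/° = 3047 km.
At 24° latitude, spacing = 3047 × cos(24°) = 2783 km.

2780 km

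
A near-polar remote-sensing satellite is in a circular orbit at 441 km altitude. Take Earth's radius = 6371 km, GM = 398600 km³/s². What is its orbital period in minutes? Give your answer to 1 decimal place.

93.3 min

Semi-major axis a = 6371 + 441 = 6812 km. Period T = 2π√(a³/μ) = 2π√(6812³/398600) = 5595.3 s = 93.25 min.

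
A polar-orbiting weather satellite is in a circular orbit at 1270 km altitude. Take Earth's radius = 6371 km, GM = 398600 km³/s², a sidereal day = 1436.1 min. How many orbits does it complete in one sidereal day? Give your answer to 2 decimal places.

Semi-major axis a = 6371 + 1270 = 7641 km. Period T = 2π√(a³/μ) = 2π√(7641³/398600) = 6647.2 s = 110.79 min.
Orbits per sidereal day = 86166 / 6647.2 = 12.963.

12.96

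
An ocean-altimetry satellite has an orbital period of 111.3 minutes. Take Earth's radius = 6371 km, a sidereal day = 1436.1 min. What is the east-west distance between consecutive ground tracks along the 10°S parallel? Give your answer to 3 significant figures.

T = 111.3 min = 6678.0 s.
Node shift per orbit = (6678.0/86166) × 360° = 27.90°.
Equatorial spacing = 27.90 × 111.2 km/° = 3102 km.
At 10° latitude, spacing = 3102 × cos(10°) = 3055 km.

3060 km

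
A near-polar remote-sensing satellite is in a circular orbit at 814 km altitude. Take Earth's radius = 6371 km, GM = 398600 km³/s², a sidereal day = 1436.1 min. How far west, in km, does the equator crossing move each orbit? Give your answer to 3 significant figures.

2820 km

Semi-major axis a = 6371 + 814 = 7185 km. Period T = 2π√(a³/μ) = 2π√(7185³/398600) = 6061.1 s = 101.02 min.
During one orbit Earth rotates (6061.1 / 86166) × 360° = 25.32°.
At the equator that is 25.32° × (2π·6371/360) km/° = 25.32 × 111.2 = 2816 km.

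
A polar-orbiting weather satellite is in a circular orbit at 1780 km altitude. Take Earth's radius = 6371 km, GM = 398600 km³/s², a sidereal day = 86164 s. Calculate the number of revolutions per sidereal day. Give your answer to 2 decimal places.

Semi-major axis a = 6371 + 1780 = 8151 km. Period T = 2π√(a³/μ) = 2π√(8151³/398600) = 7323.6 s = 122.06 min.
Orbits per sidereal day = 86164 / 7323.6 = 11.765.

11.77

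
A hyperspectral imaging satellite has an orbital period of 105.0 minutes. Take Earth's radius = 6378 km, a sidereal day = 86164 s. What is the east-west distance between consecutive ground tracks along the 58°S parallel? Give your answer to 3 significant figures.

T = 105.0 min = 6300.0 s.
Node shift per orbit = (6300.0/86164) × 360° = 26.32°.
Equatorial spacing = 26.32 × 111.3 km/° = 2930 km.
At 58° latitude, spacing = 2930 × cos(58°) = 1553 km.

1550 km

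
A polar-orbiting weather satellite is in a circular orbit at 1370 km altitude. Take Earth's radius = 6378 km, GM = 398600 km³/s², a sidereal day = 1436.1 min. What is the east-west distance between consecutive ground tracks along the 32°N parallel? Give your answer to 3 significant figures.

Semi-major axis a = 6378 + 1370 = 7748 km. Period T = 2π√(a³/μ) = 2π√(7748³/398600) = 6787.3 s = 113.12 min.
Node shift per orbit = (6787.3/86166) × 360° = 28.36°.
Equatorial spacing = 28.36 × 111.3 km/° = 3157 km.
At 32° latitude, spacing = 3157 × cos(32°) = 2677 km.

2680 km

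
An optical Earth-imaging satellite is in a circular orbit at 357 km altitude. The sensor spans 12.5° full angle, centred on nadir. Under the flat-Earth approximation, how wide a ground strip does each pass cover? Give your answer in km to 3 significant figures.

Half-angle = 12.5°/2 = 6.25°.
Swath width ≈ 2h·tan(θ/2) = 2 × 357 × tan(6.25°) = 78.2 km.

78.2 km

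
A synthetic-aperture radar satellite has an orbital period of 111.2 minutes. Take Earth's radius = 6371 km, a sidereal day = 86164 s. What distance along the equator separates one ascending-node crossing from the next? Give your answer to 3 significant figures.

T = 111.2 min = 6672.0 s.
During one orbit Earth rotates (6672.0 / 86164) × 360° = 27.88°.
At the equator that is 27.88° × (2π·6371/360) km/° = 27.88 × 111.2 = 3100 km.

3100 km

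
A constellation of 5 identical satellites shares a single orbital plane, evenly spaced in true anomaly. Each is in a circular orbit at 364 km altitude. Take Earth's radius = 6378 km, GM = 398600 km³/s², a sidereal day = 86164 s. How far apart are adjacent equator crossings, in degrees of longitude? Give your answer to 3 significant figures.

4.60°

Semi-major axis a = 6378 + 364 = 6742 km. Period T = 2π√(a³/μ) = 2π√(6742³/398600) = 5509.3 s = 91.82 min.
Single-satellite node shift = (5509.3/86164) × 360° = 23.02°.
With 5 satellites evenly phased, successive equator crossings are 23.02/5 = 4.604° apart.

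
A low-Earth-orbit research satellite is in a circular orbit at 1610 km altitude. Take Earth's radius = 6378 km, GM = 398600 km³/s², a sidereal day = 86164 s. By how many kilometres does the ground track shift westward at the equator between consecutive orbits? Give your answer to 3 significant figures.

3300 km

Semi-major axis a = 6378 + 1610 = 7988 km. Period T = 2π√(a³/μ) = 2π√(7988³/398600) = 7105.1 s = 118.42 min.
During one orbit Earth rotates (7105.1 / 86164) × 360° = 29.69°.
At the equator that is 29.69° × (2π·6378/360) km/° = 29.69 × 111.3 = 3305 km.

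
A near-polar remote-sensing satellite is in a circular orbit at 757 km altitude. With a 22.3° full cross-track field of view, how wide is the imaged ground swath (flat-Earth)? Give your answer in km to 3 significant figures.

298 km

Half-angle = 22.3°/2 = 11.15°.
Swath width ≈ 2h·tan(θ/2) = 2 × 757 × tan(11.15°) = 298.4 km.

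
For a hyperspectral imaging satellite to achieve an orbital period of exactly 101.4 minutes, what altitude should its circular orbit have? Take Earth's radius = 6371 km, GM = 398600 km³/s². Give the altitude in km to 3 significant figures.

832 km

T = 101.4 min = 6084.0 s.
From T = 2π√(a³/μ): a = (μ T²/4π²)^(1/3) = (398600 × 6084.0² / 4π²)^(1/3) = 7203 km.
Altitude h = a − R = 7203 − 6371 = 832 km.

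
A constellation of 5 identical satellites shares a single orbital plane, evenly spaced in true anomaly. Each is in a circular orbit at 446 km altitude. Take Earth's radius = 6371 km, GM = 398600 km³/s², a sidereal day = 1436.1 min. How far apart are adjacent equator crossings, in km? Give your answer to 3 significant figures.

Semi-major axis a = 6371 + 446 = 6817 km. Period T = 2π√(a³/μ) = 2π√(6817³/398600) = 5601.5 s = 93.36 min.
Single-satellite node shift = (5601.5/86166) × 360° = 23.40°.
With 5 satellites evenly phased, successive equator crossings are 23.40/5 = 4.681° apart.
That is 4.681 × 111.2 = 520 km at the equator.

520 km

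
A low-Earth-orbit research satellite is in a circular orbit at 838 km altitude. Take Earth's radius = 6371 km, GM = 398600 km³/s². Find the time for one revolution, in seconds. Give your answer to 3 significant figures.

Semi-major axis a = 6371 + 838 = 7209 km. Period T = 2π√(a³/μ) = 2π√(7209³/398600) = 6091.5 s = 101.52 min.

6090 seconds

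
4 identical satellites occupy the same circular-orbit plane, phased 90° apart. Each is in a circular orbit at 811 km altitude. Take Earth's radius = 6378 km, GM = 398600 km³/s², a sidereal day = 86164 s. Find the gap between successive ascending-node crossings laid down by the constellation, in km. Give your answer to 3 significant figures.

Semi-major axis a = 6378 + 811 = 7189 km. Period T = 2π√(a³/μ) = 2π√(7189³/398600) = 6066.2 s = 101.10 min.
Single-satellite node shift = (6066.2/86164) × 360° = 25.34°.
With 4 satellites evenly phased, successive equator crossings are 25.34/4 = 6.336° apart.
That is 6.336 × 111.3 = 705 km at the equator.

705 km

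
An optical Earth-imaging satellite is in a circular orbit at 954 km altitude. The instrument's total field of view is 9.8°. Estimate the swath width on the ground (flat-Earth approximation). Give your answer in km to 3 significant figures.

Half-angle = 9.8°/2 = 4.9°.
Swath width ≈ 2h·tan(θ/2) = 2 × 954 × tan(4.9°) = 163.6 km.

164 km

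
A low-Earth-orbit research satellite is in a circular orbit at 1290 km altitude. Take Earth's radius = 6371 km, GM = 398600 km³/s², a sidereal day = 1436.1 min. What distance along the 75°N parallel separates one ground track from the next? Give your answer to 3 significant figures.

802 km

Semi-major axis a = 6371 + 1290 = 7661 km. Period T = 2π√(a³/μ) = 2π√(7661³/398600) = 6673.3 s = 111.22 min.
Node shift per orbit = (6673.3/86166) × 360° = 27.88°.
Equatorial spacing = 27.88 × 111.2 km/° = 3100 km.
At 75° latitude, spacing = 3100 × cos(75°) = 802 km.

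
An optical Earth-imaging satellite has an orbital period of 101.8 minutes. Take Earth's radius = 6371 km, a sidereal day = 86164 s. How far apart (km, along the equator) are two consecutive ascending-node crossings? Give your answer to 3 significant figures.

2840 km

T = 101.8 min = 6108.0 s.
During one orbit Earth rotates (6108.0 / 86164) × 360° = 25.52°.
At the equator that is 25.52° × (2π·6371/360) km/° = 25.52 × 111.2 = 2838 km.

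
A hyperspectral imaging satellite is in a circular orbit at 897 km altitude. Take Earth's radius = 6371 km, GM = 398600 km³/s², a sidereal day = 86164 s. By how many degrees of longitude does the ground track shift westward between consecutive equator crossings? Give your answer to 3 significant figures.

25.8°

Semi-major axis a = 6371 + 897 = 7268 km. Period T = 2π√(a³/μ) = 2π√(7268³/398600) = 6166.4 s = 102.77 min.
During one orbit Earth rotates (6166.4 / 86164) × 360° = 25.76°.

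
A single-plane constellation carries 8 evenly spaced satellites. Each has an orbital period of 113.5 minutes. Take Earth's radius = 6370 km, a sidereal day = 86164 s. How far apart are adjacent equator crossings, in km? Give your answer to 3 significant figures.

T = 113.5 min = 6810.0 s.
Single-satellite node shift = (6810.0/86164) × 360° = 28.45°.
With 8 satellites evenly phased, successive equator crossings are 28.45/8 = 3.557° apart.
That is 3.557 × 111.2 = 395 km at the equator.

395 km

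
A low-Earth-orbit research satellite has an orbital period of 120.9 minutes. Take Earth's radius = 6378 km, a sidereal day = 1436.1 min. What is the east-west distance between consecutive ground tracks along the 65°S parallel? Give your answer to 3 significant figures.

T = 120.9 min = 7254.0 s.
Node shift per orbit = (7254.0/86166) × 360° = 30.31°.
Equatorial spacing = 30.31 × 111.3 km/° = 3374 km.
At 65° latitude, spacing = 3374 × cos(65°) = 1426 km.

1430 km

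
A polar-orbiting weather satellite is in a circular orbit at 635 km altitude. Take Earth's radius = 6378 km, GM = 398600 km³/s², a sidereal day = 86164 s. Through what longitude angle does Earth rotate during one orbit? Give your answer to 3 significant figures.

Semi-major axis a = 6378 + 635 = 7013 km. Period T = 2π√(a³/μ) = 2π√(7013³/398600) = 5844.8 s = 97.41 min.
During one orbit Earth rotates (5844.8 / 86164) × 360° = 24.42°.

24.4°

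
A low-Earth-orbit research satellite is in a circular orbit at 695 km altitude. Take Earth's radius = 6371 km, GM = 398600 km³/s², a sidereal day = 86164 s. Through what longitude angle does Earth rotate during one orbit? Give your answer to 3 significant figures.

24.7°

Semi-major axis a = 6371 + 695 = 7066 km. Period T = 2π√(a³/μ) = 2π√(7066³/398600) = 5911.1 s = 98.52 min.
During one orbit Earth rotates (5911.1 / 86164) × 360° = 24.70°.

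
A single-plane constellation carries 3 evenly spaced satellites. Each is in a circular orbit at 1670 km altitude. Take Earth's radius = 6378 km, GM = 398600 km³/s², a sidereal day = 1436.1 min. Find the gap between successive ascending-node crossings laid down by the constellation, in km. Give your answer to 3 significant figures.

Semi-major axis a = 6378 + 1670 = 8048 km. Period T = 2π√(a³/μ) = 2π√(8048³/398600) = 7185.3 s = 119.75 min.
Single-satellite node shift = (7185.3/86166) × 360° = 30.02°.
With 3 satellites evenly phased, successive equator crossings are 30.02/3 = 10.007° apart.
That is 10.007 × 111.3 = 1114 km at the equator.

1110 km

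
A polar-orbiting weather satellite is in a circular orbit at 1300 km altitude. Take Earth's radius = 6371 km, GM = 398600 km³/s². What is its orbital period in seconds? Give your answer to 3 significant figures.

6690 seconds

Semi-major axis a = 6371 + 1300 = 7671 km. Period T = 2π√(a³/μ) = 2π√(7671³/398600) = 6686.4 s = 111.44 min.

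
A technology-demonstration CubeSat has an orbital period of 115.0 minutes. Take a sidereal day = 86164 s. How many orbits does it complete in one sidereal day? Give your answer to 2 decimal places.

12.49

T = 115.0 min = 6900.0 s.
Orbits per sidereal day = 86164 / 6900.0 = 12.488.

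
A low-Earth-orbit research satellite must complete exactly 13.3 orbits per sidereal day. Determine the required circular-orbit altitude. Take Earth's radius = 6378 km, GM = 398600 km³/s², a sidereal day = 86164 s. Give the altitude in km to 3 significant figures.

1130 km

Required period T = 86164 / 13.3 = 6478.5 s.
From T = 2π√(a³/μ): a = (μ T²/4π²)^(1/3) = (398600 × 6478.5² / 4π²)^(1/3) = 7511 km.
Altitude h = a − R = 7511 − 6378 = 1133 km.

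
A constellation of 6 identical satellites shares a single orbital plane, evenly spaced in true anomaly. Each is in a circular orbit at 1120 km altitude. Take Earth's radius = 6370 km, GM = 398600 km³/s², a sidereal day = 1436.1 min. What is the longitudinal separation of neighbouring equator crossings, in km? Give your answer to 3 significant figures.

Semi-major axis a = 6370 + 1120 = 7490 km. Period T = 2π√(a³/μ) = 2π√(7490³/398600) = 6451.1 s = 107.52 min.
Single-satellite node shift = (6451.1/86166) × 360° = 26.95°.
With 6 satellites evenly phased, successive equator crossings are 26.95/6 = 4.492° apart.
That is 4.492 × 111.2 = 499 km at the equator.

499 km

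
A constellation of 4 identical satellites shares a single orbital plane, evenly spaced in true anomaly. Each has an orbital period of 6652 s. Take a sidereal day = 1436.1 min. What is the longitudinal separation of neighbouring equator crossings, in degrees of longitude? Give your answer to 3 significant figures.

Single-satellite node shift = (6652.0/86166) × 360° = 27.79°.
With 4 satellites evenly phased, successive equator crossings are 27.79/4 = 6.948° apart.

6.95°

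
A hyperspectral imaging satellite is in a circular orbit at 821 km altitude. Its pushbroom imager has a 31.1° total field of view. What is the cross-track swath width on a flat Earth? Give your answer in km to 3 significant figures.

Half-angle = 31.1°/2 = 15.55°.
Swath width ≈ 2h·tan(θ/2) = 2 × 821 × tan(15.55°) = 456.9 km.

457 km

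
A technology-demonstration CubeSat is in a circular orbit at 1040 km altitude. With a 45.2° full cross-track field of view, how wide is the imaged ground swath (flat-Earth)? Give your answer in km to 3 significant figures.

866 km

Half-angle = 45.2°/2 = 22.6°.
Swath width ≈ 2h·tan(θ/2) = 2 × 1040 × tan(22.6°) = 865.8 km.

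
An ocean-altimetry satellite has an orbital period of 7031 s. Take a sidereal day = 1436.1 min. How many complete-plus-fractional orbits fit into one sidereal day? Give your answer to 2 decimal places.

12.26

Orbits per sidereal day = 86166 / 7031.0 = 12.255.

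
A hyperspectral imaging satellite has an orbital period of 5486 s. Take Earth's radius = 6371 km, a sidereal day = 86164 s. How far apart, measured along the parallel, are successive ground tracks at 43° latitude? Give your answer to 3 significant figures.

Node shift per orbit = (5486.0/86164) × 360° = 22.92°.
Equatorial spacing = 22.92 × 111.2 km/° = 2549 km.
At 43° latitude, spacing = 2549 × cos(43°) = 1864 km.

1860 km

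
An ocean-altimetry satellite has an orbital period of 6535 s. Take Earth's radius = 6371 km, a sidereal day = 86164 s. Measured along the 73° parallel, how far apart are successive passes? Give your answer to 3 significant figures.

Node shift per orbit = (6535.0/86164) × 360° = 27.30°.
Equatorial spacing = 27.30 × 111.2 km/° = 3036 km.
At 73° latitude, spacing = 3036 × cos(73°) = 888 km.

888 km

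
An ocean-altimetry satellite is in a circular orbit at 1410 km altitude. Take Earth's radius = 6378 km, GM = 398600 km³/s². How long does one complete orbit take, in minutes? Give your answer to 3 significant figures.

Semi-major axis a = 6378 + 1410 = 7788 km. Period T = 2π√(a³/μ) = 2π√(7788³/398600) = 6839.9 s = 114.00 min.

114 min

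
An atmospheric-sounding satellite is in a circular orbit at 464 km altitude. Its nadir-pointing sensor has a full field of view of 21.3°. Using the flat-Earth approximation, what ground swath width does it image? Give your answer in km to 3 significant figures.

Half-angle = 21.3°/2 = 10.65°.
Swath width ≈ 2h·tan(θ/2) = 2 × 464 × tan(10.65°) = 174.5 km.

175 km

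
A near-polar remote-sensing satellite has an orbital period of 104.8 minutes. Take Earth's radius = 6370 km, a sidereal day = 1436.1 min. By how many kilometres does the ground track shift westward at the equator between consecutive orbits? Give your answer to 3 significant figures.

T = 104.8 min = 6288.0 s.
During one orbit Earth rotates (6288.0 / 86166) × 360° = 26.27°.
At the equator that is 26.27° × (2π·6370/360) km/° = 26.27 × 111.2 = 2921 km.

2920 km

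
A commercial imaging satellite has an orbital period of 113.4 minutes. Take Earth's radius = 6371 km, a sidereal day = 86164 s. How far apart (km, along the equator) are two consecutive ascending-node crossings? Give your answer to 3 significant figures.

T = 113.4 min = 6804.0 s.
During one orbit Earth rotates (6804.0 / 86164) × 360° = 28.43°.
At the equator that is 28.43° × (2π·6371/360) km/° = 28.43 × 111.2 = 3161 km.

3160 km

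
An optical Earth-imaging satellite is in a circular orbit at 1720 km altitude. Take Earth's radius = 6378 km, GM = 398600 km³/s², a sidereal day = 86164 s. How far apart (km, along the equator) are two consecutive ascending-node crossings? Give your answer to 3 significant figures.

3370 km

Semi-major axis a = 6378 + 1720 = 8098 km. Period T = 2π√(a³/μ) = 2π√(8098³/398600) = 7252.3 s = 120.87 min.
During one orbit Earth rotates (7252.3 / 86164) × 360° = 30.30°.
At the equator that is 30.30° × (2π·6378/360) km/° = 30.30 × 111.3 = 3373 km.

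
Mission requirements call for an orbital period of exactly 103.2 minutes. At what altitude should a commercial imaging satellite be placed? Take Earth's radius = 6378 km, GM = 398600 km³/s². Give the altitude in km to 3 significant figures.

T = 103.2 min = 6192.0 s.
From T = 2π√(a³/μ): a = (μ T²/4π²)^(1/3) = (398600 × 6192.0² / 4π²)^(1/3) = 7288 km.
Altitude h = a − R = 7288 − 6378 = 910 km.

910 km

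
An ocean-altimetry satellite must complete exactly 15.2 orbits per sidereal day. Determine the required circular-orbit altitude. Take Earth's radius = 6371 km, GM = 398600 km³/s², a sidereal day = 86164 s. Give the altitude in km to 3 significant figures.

Required period T = 86164 / 15.2 = 5668.7 s.
From T = 2π√(a³/μ): a = (μ T²/4π²)^(1/3) = (398600 × 5668.7² / 4π²)^(1/3) = 6871 km.
Altitude h = a − R = 6871 − 6371 = 500 km.

500 km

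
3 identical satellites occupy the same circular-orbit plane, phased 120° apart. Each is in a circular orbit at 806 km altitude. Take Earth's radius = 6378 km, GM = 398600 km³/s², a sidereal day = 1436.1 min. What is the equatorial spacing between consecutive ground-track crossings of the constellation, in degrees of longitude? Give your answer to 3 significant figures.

Semi-major axis a = 6378 + 806 = 7184 km. Period T = 2π√(a³/μ) = 2π√(7184³/398600) = 6059.8 s = 101.00 min.
Single-satellite node shift = (6059.8/86166) × 360° = 25.32°.
With 3 satellites evenly phased, successive equator crossings are 25.32/3 = 8.439° apart.

8.44°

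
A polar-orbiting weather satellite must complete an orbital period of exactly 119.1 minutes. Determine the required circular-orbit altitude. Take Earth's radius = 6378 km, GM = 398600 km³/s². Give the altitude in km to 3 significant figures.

T = 119.1 min = 7146.0 s.
From T = 2π√(a³/μ): a = (μ T²/4π²)^(1/3) = (398600 × 7146.0² / 4π²)^(1/3) = 8019 km.
Altitude h = a − R = 8019 − 6378 = 1641 km.

1640 km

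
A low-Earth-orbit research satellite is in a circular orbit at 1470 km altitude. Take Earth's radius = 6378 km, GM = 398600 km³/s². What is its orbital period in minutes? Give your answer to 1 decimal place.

Semi-major axis a = 6378 + 1470 = 7848 km. Period T = 2π√(a³/μ) = 2π√(7848³/398600) = 6919.1 s = 115.32 min.

115.3 min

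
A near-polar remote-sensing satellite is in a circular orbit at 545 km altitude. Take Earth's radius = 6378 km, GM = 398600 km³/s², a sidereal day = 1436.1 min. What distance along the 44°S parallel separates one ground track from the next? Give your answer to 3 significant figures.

Semi-major axis a = 6378 + 545 = 6923 km. Period T = 2π√(a³/μ) = 2π√(6923³/398600) = 5732.6 s = 95.54 min.
Node shift per orbit = (5732.6/86166) × 360° = 23.95°.
Equatorial spacing = 23.95 × 111.3 km/° = 2666 km.
At 44° latitude, spacing = 2666 × cos(44°) = 1918 km.

1920 km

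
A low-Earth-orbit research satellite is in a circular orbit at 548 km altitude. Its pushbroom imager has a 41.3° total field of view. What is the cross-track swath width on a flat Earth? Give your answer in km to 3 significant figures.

Half-angle = 41.3°/2 = 20.65°.
Swath width ≈ 2h·tan(θ/2) = 2 × 548 × tan(20.65°) = 413.1 km.

413 km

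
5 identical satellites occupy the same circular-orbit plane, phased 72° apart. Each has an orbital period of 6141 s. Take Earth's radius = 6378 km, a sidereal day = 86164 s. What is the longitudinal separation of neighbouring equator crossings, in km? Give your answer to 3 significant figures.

571 km

Single-satellite node shift = (6141.0/86164) × 360° = 25.66°.
With 5 satellites evenly phased, successive equator crossings are 25.66/5 = 5.132° apart.
That is 5.132 × 111.3 = 571 km at the equator.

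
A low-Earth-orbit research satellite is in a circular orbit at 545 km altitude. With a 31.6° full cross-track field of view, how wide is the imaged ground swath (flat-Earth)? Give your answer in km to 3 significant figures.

Half-angle = 31.6°/2 = 15.8°.
Swath width ≈ 2h·tan(θ/2) = 2 × 545 × tan(15.8°) = 308.4 km.

308 km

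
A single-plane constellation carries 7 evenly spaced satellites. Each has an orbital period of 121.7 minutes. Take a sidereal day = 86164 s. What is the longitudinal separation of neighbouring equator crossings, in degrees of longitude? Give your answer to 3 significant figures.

T = 121.7 min = 7302.0 s.
Single-satellite node shift = (7302.0/86164) × 360° = 30.51°.
With 7 satellites evenly phased, successive equator crossings are 30.51/7 = 4.358° apart.

4.36°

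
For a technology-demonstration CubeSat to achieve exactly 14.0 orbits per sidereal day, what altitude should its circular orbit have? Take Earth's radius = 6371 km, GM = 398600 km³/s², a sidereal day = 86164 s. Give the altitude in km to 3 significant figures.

888 km

Required period T = 86164 / 14.0 = 6154.6 s.
From T = 2π√(a³/μ): a = (μ T²/4π²)^(1/3) = (398600 × 6154.6² / 4π²)^(1/3) = 7259 km.
Altitude h = a − R = 7259 − 6371 = 888 km.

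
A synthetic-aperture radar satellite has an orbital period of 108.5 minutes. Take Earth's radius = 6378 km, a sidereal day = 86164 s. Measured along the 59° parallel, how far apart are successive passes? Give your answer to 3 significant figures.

1560 km

T = 108.5 min = 6510.0 s.
Node shift per orbit = (6510.0/86164) × 360° = 27.20°.
Equatorial spacing = 27.20 × 111.3 km/° = 3028 km.
At 59° latitude, spacing = 3028 × cos(59°) = 1559 km.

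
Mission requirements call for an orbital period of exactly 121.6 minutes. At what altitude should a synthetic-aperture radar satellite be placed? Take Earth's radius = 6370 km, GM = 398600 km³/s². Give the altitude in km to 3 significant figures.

1760 km

T = 121.6 min = 7296.0 s.
From T = 2π√(a³/μ): a = (μ T²/4π²)^(1/3) = (398600 × 7296.0² / 4π²)^(1/3) = 8130 km.
Altitude h = a − R = 8130 − 6370 = 1760 km.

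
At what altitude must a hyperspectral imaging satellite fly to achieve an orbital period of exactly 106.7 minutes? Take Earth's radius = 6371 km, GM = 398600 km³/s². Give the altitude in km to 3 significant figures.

1080 km

T = 106.7 min = 6402.0 s.
From T = 2π√(a³/μ): a = (μ T²/4π²)^(1/3) = (398600 × 6402.0² / 4π²)^(1/3) = 7452 km.
Altitude h = a − R = 7452 − 6371 = 1081 km.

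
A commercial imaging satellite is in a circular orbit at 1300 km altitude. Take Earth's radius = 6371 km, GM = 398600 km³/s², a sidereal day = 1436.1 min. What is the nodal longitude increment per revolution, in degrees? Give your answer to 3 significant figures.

27.9°

Semi-major axis a = 6371 + 1300 = 7671 km. Period T = 2π√(a³/μ) = 2π√(7671³/398600) = 6686.4 s = 111.44 min.
During one orbit Earth rotates (6686.4 / 86166) × 360° = 27.94°.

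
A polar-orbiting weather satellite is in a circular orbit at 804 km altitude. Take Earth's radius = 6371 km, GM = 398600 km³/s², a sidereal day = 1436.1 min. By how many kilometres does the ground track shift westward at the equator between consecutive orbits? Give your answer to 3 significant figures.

2810 km

Semi-major axis a = 6371 + 804 = 7175 km. Period T = 2π√(a³/μ) = 2π√(7175³/398600) = 6048.4 s = 100.81 min.
During one orbit Earth rotates (6048.4 / 86166) × 360° = 25.27°.
At the equator that is 25.27° × (2π·6371/360) km/° = 25.27 × 111.2 = 2810 km.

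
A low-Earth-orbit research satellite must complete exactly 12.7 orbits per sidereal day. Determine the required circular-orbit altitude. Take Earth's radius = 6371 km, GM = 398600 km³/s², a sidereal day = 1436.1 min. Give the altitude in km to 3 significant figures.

1380 km

Required period T = 86166 / 12.7 = 6784.7 s.
From T = 2π√(a³/μ): a = (μ T²/4π²)^(1/3) = (398600 × 6784.7² / 4π²)^(1/3) = 7746 km.
Altitude h = a − R = 7746 − 6371 = 1375 km.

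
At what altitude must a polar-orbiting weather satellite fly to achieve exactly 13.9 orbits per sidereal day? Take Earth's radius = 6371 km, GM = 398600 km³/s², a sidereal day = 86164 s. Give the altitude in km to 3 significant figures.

Required period T = 86164 / 13.9 = 6198.8 s.
From T = 2π√(a³/μ): a = (μ T²/4π²)^(1/3) = (398600 × 6198.8² / 4π²)^(1/3) = 7293 km.
Altitude h = a − R = 7293 − 6371 = 922 km.

922 km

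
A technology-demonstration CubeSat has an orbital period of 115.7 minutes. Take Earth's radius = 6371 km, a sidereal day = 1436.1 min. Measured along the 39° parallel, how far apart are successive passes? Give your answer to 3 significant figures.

2510 km

T = 115.7 min = 6942.0 s.
Node shift per orbit = (6942.0/86166) × 360° = 29.00°.
Equatorial spacing = 29.00 × 111.2 km/° = 3225 km.
At 39° latitude, spacing = 3225 × cos(39°) = 2506 km.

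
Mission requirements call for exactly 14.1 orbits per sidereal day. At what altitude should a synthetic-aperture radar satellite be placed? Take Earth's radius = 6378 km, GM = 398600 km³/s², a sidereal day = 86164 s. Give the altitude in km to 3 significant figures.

846 km

Required period T = 86164 / 14.1 = 6110.9 s.
From T = 2π√(a³/μ): a = (μ T²/4π²)^(1/3) = (398600 × 6110.9² / 4π²)^(1/3) = 7224 km.
Altitude h = a − R = 7224 − 6378 = 846 km.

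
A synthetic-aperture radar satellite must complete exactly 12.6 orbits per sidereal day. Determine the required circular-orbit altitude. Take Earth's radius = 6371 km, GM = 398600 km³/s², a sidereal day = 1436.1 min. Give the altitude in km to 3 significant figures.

Required period T = 86166 / 12.6 = 6838.6 s.
From T = 2π√(a³/μ): a = (μ T²/4π²)^(1/3) = (398600 × 6838.6² / 4π²)^(1/3) = 7787 km.
Altitude h = a − R = 7787 − 6371 = 1416 km.

1420 km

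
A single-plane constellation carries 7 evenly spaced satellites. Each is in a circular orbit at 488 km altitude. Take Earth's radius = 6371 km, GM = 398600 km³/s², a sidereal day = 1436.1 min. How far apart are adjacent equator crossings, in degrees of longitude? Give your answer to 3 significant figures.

3.37°

Semi-major axis a = 6371 + 488 = 6859 km. Period T = 2π√(a³/μ) = 2π√(6859³/398600) = 5653.3 s = 94.22 min.
Single-satellite node shift = (5653.3/86166) × 360° = 23.62°.
With 7 satellites evenly phased, successive equator crossings are 23.62/7 = 3.374° apart.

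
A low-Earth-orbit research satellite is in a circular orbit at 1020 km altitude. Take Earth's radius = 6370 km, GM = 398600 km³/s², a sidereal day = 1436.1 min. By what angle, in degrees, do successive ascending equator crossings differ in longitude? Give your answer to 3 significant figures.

26.4°

Semi-major axis a = 6370 + 1020 = 7390 km. Period T = 2π√(a³/μ) = 2π√(7390³/398600) = 6322.3 s = 105.37 min.
During one orbit Earth rotates (6322.3 / 86166) × 360° = 26.41°.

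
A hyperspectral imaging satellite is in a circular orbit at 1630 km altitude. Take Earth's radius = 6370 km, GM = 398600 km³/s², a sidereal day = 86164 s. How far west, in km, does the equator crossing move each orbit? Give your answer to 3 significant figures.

3310 km

Semi-major axis a = 6370 + 1630 = 8000 km. Period T = 2π√(a³/μ) = 2π√(8000³/398600) = 7121.1 s = 118.68 min.
During one orbit Earth rotates (7121.1 / 86164) × 360° = 29.75°.
At the equator that is 29.75° × (2π·6370/360) km/° = 29.75 × 111.2 = 3308 km.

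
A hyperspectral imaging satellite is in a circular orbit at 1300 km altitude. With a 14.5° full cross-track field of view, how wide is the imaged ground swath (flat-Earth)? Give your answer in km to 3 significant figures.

Half-angle = 14.5°/2 = 7.25°.
Swath width ≈ 2h·tan(θ/2) = 2 × 1300 × tan(7.25°) = 330.8 km.

331 km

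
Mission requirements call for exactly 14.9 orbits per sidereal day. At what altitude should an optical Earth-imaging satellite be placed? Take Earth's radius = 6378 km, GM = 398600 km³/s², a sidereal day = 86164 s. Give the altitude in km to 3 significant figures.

585 km

Required period T = 86164 / 14.9 = 5782.8 s.
From T = 2π√(a³/μ): a = (μ T²/4π²)^(1/3) = (398600 × 5782.8² / 4π²)^(1/3) = 6963 km.
Altitude h = a − R = 6963 − 6378 = 585 km.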